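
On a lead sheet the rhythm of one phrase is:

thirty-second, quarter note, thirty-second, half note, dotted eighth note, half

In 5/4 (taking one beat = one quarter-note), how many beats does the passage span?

One quarter-note beat = 8 thirty-second notes.
Convert each value to thirty-second notes: thirty-second = 1; quarter note = 8; thirty-second = 1; half note = 16; dotted eighth note = 6; half = 16.
Sum: 1 + 8 + 1 + 16 + 6 + 16 = 48.
48 ÷ 8 = 6 beats.

6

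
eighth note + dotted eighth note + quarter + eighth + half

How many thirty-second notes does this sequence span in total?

Express everything in thirty-second notes: eighth note = 4; dotted eighth note = 6; quarter = 8; eighth = 4; half = 16.
Altogether 4 + 6 + 8 + 4 + 16 = 38 thirty-second notes.

38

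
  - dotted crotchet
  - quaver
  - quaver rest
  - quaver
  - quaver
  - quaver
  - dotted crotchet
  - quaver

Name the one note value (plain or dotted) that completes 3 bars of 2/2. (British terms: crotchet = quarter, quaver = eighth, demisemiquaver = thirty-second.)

3 bars of 2/2 = 24 eighth notes.
Each duration in eighth notes: dotted crotchet = 3; quaver = 1; quaver rest = 1; quaver = 1; quaver = 1; quaver = 1; dotted crotchet = 3; quaver = 1.
Altogether 3 + 1 + 1 + 1 + 1 + 1 + 3 + 1 = 12.
Remaining: 24 − 12 = 12 eighth notes, which is a dotted whole note.

dotted whole note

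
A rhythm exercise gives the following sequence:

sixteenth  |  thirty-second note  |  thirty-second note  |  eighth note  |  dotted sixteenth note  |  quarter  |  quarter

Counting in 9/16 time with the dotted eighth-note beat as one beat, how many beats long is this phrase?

4.5

One dotted eighth-note beat = 6 thirty-second notes.
Each duration in thirty-second notes: sixteenth = 2; thirty-second note = 1; thirty-second note = 1; eighth note = 4; dotted sixteenth note = 3; quarter = 8; quarter = 8.
Adding: 2 + 1 + 1 + 4 + 3 + 8 + 8 = 27.
27 ÷ 6 = 4.5 beats.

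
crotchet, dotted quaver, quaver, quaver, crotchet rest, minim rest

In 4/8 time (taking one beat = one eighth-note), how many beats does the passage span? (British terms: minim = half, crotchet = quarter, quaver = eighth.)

One eighth-note beat = 2 sixteenth notes.
Working in sixteenth notes: crotchet = 4; dotted quaver = 3; quaver = 2; quaver = 2; crotchet rest = 4; minim rest = 8.
Total: 4 + 3 + 2 + 2 + 4 + 8 = 23.
23 ÷ 2 = 11.5 beats.

11.5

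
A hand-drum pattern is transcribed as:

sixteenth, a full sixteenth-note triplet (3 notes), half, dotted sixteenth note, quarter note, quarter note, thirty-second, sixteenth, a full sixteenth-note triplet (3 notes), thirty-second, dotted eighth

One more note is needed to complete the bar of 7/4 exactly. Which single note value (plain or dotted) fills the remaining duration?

thirty-second note

The bar of 7/4 = 56 thirty-second notes.
Convert each value to thirty-second notes: sixteenth = 2; a full sixteenth-note triplet (3 notes) (three triplet sixteenths span one eighth) = 4; half = 16; dotted sixteenth note = 3; quarter note = 8; quarter note = 8; thirty-second = 1; sixteenth = 2; a full sixteenth-note triplet (3 notes) (three triplet sixteenths span one eighth) = 4; thirty-second = 1; dotted eighth = 6.
Adding: 2 + 4 + 16 + 3 + 8 + 8 + 1 + 2 + 4 + 1 + 6 = 55.
Remaining: 56 − 55 = 1 thirty-second note, which is a thirty-second note.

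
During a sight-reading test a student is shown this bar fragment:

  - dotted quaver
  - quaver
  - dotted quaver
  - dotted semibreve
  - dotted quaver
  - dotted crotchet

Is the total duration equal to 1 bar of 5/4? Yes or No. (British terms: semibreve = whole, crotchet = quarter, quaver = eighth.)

One bar of 5/4 = 20 sixteenth notes.
Convert each value to sixteenth notes: dotted quaver = 3; quaver = 2; dotted quaver = 3; dotted semibreve = 24; dotted quaver = 3; dotted crotchet = 6.
Sum: 3 + 2 + 3 + 24 + 3 + 6 = 41.
41 exceeds 20, so the answer is No.

No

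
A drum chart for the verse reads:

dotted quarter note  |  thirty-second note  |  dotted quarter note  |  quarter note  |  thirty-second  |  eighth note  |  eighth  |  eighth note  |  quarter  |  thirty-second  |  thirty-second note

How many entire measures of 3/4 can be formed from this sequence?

One bar of 3/4 = 24 thirty-second notes.
Express everything in thirty-second notes: dotted quarter note = 12; thirty-second note = 1; dotted quarter note = 12; quarter note = 8; thirty-second = 1; eighth note = 4; eighth = 4; eighth note = 4; quarter = 8; thirty-second = 1; thirty-second note = 1.
Adding: 12 + 1 + 12 + 8 + 1 + 4 + 4 + 4 + 8 + 1 + 1 = 56.
56 ÷ 24 = 2 complete bars with 8 left over.

2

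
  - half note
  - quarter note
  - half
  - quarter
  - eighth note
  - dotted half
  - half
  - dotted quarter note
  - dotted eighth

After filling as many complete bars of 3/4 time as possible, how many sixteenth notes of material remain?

7

One bar of 3/4 = 12 sixteenth notes.
Each duration in sixteenth notes: half note = 8; quarter note = 4; half = 8; quarter = 4; eighth note = 2; dotted half = 12; half = 8; dotted quarter note = 6; dotted eighth = 3.
Sum: 8 + 4 + 8 + 4 + 2 + 12 + 8 + 6 + 3 = 55.
55 ÷ 12 = 4 complete bars with 7 sixteenth notes remaining.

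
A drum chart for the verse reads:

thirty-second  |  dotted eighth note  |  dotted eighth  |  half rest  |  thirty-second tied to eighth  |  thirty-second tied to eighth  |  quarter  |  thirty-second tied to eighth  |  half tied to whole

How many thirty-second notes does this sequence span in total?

In thirty-second notes: thirty-second = 1; dotted eighth note = 6; dotted eighth = 6; half rest = 16; thirty-second tied to eighth (thirty-second + eighth) = 5; thirty-second tied to eighth (thirty-second + eighth) = 5; quarter = 8; thirty-second tied to eighth (thirty-second + eighth) = 5; half tied to whole (half + whole) = 48.
Altogether 1 + 6 + 6 + 16 + 5 + 5 + 8 + 5 + 48 = 100 thirty-second notes.

100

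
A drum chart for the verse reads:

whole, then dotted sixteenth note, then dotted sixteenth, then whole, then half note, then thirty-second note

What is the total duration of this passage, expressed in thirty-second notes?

Working in thirty-second notes: whole = 32; dotted sixteenth note = 3; dotted sixteenth = 3; whole = 32; half note = 16; thirty-second note = 1.
Total: 32 + 3 + 3 + 32 + 16 + 1 = 87 thirty-second notes.

87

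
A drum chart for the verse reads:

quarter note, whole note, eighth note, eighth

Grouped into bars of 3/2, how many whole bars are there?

1

One bar of 3/2 = 12 eighth notes.
In eighth notes: quarter note = 2; whole note = 8; eighth note = 1; eighth = 1.
Total: 2 + 8 + 1 + 1 = 12.
12 ÷ 12 = 1 complete bar with 0 left over.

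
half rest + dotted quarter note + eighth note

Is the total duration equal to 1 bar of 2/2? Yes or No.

One bar of 2/2 = 8 eighth notes.
Express everything in eighth notes: half rest = 4; dotted quarter note = 3; eighth note = 1.
Altogether 4 + 3 + 1 = 8.
8 equals 8, so the answer is Yes.

Yes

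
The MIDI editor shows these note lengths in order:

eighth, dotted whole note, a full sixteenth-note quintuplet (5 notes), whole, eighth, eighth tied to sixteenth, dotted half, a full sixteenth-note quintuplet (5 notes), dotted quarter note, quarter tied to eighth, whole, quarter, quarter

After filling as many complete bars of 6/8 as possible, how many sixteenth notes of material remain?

One bar of 6/8 = 12 sixteenth notes.
In sixteenth notes: eighth = 2; dotted whole note = 24; a full sixteenth-note quintuplet (5 notes) (five quintuplet sixteenths span one quarter) = 4; whole = 16; eighth = 2; eighth tied to sixteenth (eighth + sixteenth) = 3; dotted half = 12; a full sixteenth-note quintuplet (5 notes) (five quintuplet sixteenths span one quarter) = 4; dotted quarter note = 6; quarter tied to eighth (quarter + eighth) = 6; whole = 16; quarter = 4; quarter = 4.
Altogether 2 + 24 + 4 + 16 + 2 + 3 + 12 + 4 + 6 + 6 + 16 + 4 + 4 = 103.
103 ÷ 12 = 8 complete bars with 7 sixteenth notes remaining.

7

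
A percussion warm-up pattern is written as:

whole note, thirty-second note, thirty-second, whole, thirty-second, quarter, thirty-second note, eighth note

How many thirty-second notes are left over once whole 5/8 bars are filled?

One bar of 5/8 = 20 thirty-second notes.
In thirty-second notes: whole note = 32; thirty-second note = 1; thirty-second = 1; whole = 32; thirty-second = 1; quarter = 8; thirty-second note = 1; eighth note = 4.
Altogether 32 + 1 + 1 + 32 + 1 + 8 + 1 + 4 = 80.
80 ÷ 20 = 4 complete bars with 0 thirty-second notes remaining.

0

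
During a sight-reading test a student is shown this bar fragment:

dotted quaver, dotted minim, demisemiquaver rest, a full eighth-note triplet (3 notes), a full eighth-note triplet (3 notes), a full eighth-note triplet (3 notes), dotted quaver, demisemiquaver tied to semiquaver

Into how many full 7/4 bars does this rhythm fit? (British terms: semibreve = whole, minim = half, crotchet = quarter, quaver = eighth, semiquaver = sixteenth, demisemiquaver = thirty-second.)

One bar of 7/4 = 56 thirty-second notes.
Each duration in thirty-second notes: dotted quaver = 6; dotted minim = 24; demisemiquaver rest = 1; a full eighth-note triplet (3 notes) (three triplet eighths span one quarter) = 8; a full eighth-note triplet (3 notes) (three triplet eighths span one quarter) = 8; a full eighth-note triplet (3 notes) (three triplet eighths span one quarter) = 8; dotted quaver = 6; demisemiquaver tied to semiquaver (demisemiquaver + semiquaver) = 3.
Altogether 6 + 24 + 1 + 8 + 8 + 8 + 6 + 3 = 64.
64 ÷ 56 = 1 complete bar with 8 left over.

1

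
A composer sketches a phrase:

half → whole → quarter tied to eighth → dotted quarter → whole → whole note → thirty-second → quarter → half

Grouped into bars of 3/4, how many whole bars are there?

6

One bar of 3/4 = 24 thirty-second notes.
Working in thirty-second notes: half = 16; whole = 32; quarter tied to eighth (quarter + eighth) = 12; dotted quarter = 12; whole = 32; whole note = 32; thirty-second = 1; quarter = 8; half = 16.
Altogether 16 + 32 + 12 + 12 + 32 + 32 + 1 + 8 + 16 = 161.
161 ÷ 24 = 6 complete bars with 17 left over.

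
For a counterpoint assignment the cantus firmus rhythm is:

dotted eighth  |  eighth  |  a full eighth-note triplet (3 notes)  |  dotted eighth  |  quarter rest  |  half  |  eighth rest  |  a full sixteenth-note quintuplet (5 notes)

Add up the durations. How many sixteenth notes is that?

30

In sixteenth notes: dotted eighth = 3; eighth = 2; a full eighth-note triplet (3 notes) (three triplet eighths span one quarter) = 4; dotted eighth = 3; quarter rest = 4; half = 8; eighth rest = 2; a full sixteenth-note quintuplet (5 notes) (five quintuplet sixteenths span one quarter) = 4.
Sum: 3 + 2 + 4 + 3 + 4 + 8 + 2 + 4 = 30 sixteenth notes.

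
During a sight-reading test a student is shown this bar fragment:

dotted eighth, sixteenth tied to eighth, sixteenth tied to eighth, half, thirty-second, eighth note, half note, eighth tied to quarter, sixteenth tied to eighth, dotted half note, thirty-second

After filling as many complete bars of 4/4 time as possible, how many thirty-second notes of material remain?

2

One bar of 4/4 = 32 thirty-second notes.
Each duration in thirty-second notes: dotted eighth = 6; sixteenth tied to eighth (sixteenth + eighth) = 6; sixteenth tied to eighth (sixteenth + eighth) = 6; half = 16; thirty-second = 1; eighth note = 4; half note = 16; eighth tied to quarter (eighth + quarter) = 12; sixteenth tied to eighth (sixteenth + eighth) = 6; dotted half note = 24; thirty-second = 1.
Total: 6 + 6 + 6 + 16 + 1 + 4 + 16 + 12 + 6 + 24 + 1 = 98.
98 ÷ 32 = 3 complete bars with 2 thirty-second notes remaining.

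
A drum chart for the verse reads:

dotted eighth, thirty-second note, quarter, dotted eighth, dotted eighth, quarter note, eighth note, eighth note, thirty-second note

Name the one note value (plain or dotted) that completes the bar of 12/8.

The bar of 12/8 = 48 thirty-second notes.
Working in thirty-second notes: dotted eighth = 6; thirty-second note = 1; quarter = 8; dotted eighth = 6; dotted eighth = 6; quarter note = 8; eighth note = 4; eighth note = 4; thirty-second note = 1.
Sum: 6 + 1 + 8 + 6 + 6 + 8 + 4 + 4 + 1 = 44.
Remaining: 48 − 44 = 4 thirty-second notes, which is a eighth note.

eighth note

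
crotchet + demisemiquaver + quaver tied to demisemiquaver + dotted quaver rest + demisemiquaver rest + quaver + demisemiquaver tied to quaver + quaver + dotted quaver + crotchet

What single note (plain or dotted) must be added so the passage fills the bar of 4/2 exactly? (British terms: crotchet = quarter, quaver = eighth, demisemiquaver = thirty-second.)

The bar of 4/2 = 64 thirty-second notes.
Working in thirty-second notes: crotchet = 8; demisemiquaver = 1; quaver tied to demisemiquaver (quaver + demisemiquaver) = 5; dotted quaver rest = 6; demisemiquaver rest = 1; quaver = 4; demisemiquaver tied to quaver (demisemiquaver + quaver) = 5; quaver = 4; dotted quaver = 6; crotchet = 8.
Sum: 8 + 1 + 5 + 6 + 1 + 4 + 5 + 4 + 6 + 8 = 48.
Remaining: 64 − 48 = 16 thirty-second notes, which is a half note.

half note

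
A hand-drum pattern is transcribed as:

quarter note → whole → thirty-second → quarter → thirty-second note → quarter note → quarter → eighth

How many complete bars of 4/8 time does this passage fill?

4

One bar of 4/8 = 16 thirty-second notes.
Each duration in thirty-second notes: quarter note = 8; whole = 32; thirty-second = 1; quarter = 8; thirty-second note = 1; quarter note = 8; quarter = 8; eighth = 4.
Total: 8 + 32 + 1 + 8 + 1 + 8 + 8 + 4 = 70.
70 ÷ 16 = 4 complete bars with 6 left over.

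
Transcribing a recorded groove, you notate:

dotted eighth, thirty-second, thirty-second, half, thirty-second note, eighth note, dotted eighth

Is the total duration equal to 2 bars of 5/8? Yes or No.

No

One bar of 5/8 = 20 thirty-second notes, so 2 bars = 40.
Working in thirty-second notes: dotted eighth = 6; thirty-second = 1; thirty-second = 1; half = 16; thirty-second note = 1; eighth note = 4; dotted eighth = 6.
Altogether 6 + 1 + 1 + 16 + 1 + 4 + 6 = 35.
35 falls short of 40, so the answer is No.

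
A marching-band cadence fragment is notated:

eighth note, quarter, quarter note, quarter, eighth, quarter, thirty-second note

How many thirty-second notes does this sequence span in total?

Convert each value to thirty-second notes: eighth note = 4; quarter = 8; quarter note = 8; quarter = 8; eighth = 4; quarter = 8; thirty-second note = 1.
Total: 4 + 8 + 8 + 8 + 4 + 8 + 1 = 41 thirty-second notes.

41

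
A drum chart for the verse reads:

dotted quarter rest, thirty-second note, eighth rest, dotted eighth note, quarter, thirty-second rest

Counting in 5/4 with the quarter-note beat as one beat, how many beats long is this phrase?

One quarter-note beat = 8 thirty-second notes.
In thirty-second notes: dotted quarter rest = 12; thirty-second note = 1; eighth rest = 4; dotted eighth note = 6; quarter = 8; thirty-second rest = 1.
Adding: 12 + 1 + 4 + 6 + 8 + 1 = 32.
32 ÷ 8 = 4 beats.

4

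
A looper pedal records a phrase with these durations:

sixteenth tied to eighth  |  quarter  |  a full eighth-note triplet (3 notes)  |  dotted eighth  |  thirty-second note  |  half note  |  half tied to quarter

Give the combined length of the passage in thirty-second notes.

Express everything in thirty-second notes: sixteenth tied to eighth (sixteenth + eighth) = 6; quarter = 8; a full eighth-note triplet (3 notes) (three triplet eighths span one quarter) = 8; dotted eighth = 6; thirty-second note = 1; half note = 16; half tied to quarter (half + quarter) = 24.
Adding: 6 + 8 + 8 + 6 + 1 + 16 + 24 = 69 thirty-second notes.

69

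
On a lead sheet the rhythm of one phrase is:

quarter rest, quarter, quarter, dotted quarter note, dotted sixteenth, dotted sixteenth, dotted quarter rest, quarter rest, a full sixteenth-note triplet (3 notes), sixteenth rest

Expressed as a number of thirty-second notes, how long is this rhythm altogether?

Working in thirty-second notes: quarter rest = 8; quarter = 8; quarter = 8; dotted quarter note = 12; dotted sixteenth = 3; dotted sixteenth = 3; dotted quarter rest = 12; quarter rest = 8; a full sixteenth-note triplet (3 notes) (three triplet sixteenths span one eighth) = 4; sixteenth rest = 2.
Total: 8 + 8 + 8 + 12 + 3 + 3 + 12 + 8 + 4 + 2 = 68 thirty-second notes.

68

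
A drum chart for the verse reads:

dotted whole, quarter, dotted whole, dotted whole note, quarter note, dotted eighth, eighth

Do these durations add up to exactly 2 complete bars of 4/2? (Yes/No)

One bar of 4/2 = 32 sixteenth notes, so 2 bars = 64.
In sixteenth notes: dotted whole = 24; quarter = 4; dotted whole = 24; dotted whole note = 24; quarter note = 4; dotted eighth = 3; eighth = 2.
Altogether 24 + 4 + 24 + 24 + 4 + 3 + 2 = 85.
85 exceeds 64, so the answer is No.

No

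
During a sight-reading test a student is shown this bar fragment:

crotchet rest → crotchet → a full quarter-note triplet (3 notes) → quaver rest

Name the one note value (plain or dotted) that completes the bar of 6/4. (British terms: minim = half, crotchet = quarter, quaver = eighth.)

The bar of 6/4 = 12 eighth notes.
Express everything in eighth notes: crotchet rest = 2; crotchet = 2; a full quarter-note triplet (3 notes) (three triplet quarters span one half) = 4; quaver rest = 1.
Adding: 2 + 2 + 4 + 1 = 9.
Remaining: 12 − 9 = 3 eighth notes, which is a dotted quarter note.

dotted quarter note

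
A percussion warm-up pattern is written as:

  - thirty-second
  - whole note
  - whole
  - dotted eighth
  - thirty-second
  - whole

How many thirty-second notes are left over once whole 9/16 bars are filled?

One bar of 9/16 = 18 thirty-second notes.
Express everything in thirty-second notes: thirty-second = 1; whole note = 32; whole = 32; dotted eighth = 6; thirty-second = 1; whole = 32.
Sum: 1 + 32 + 32 + 6 + 1 + 32 = 104.
104 ÷ 18 = 5 complete bars with 14 thirty-second notes remaining.

14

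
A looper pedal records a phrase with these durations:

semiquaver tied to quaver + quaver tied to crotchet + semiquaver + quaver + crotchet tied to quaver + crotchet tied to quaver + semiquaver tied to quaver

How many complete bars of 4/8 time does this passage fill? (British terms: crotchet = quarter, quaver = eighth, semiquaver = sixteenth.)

One bar of 4/8 = 8 sixteenth notes.
Working in sixteenth notes: semiquaver tied to quaver (semiquaver + quaver) = 3; quaver tied to crotchet (quaver + crotchet) = 6; semiquaver = 1; quaver = 2; crotchet tied to quaver (crotchet + quaver) = 6; crotchet tied to quaver (crotchet + quaver) = 6; semiquaver tied to quaver (semiquaver + quaver) = 3.
Adding: 3 + 6 + 1 + 2 + 6 + 6 + 3 = 27.
27 ÷ 8 = 3 complete bars with 3 left over.

3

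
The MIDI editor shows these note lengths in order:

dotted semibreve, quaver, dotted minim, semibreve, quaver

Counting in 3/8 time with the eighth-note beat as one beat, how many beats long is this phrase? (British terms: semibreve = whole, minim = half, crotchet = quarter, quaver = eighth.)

One eighth-note beat = 2 sixteenth notes.
Convert each value to sixteenth notes: dotted semibreve = 24; quaver = 2; dotted minim = 12; semibreve = 16; quaver = 2.
Total: 24 + 2 + 12 + 16 + 2 = 56.
56 ÷ 2 = 28 beats.

28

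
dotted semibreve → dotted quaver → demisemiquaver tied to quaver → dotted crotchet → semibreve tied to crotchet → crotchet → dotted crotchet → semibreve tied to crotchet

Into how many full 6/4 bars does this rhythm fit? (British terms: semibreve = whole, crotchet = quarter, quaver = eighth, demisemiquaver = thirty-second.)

One bar of 6/4 = 48 thirty-second notes.
Each duration in thirty-second notes: dotted semibreve = 48; dotted quaver = 6; demisemiquaver tied to quaver (demisemiquaver + quaver) = 5; dotted crotchet = 12; semibreve tied to crotchet (semibreve + crotchet) = 40; crotchet = 8; dotted crotchet = 12; semibreve tied to crotchet (semibreve + crotchet) = 40.
Sum: 48 + 6 + 5 + 12 + 40 + 8 + 12 + 40 = 171.
171 ÷ 48 = 3 complete bars with 27 left over.

3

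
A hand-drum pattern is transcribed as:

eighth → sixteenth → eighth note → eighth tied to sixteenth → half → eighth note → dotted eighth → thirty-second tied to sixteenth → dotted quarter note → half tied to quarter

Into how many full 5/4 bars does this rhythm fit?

2

One bar of 5/4 = 40 thirty-second notes.
Convert each value to thirty-second notes: eighth = 4; sixteenth = 2; eighth note = 4; eighth tied to sixteenth (eighth + sixteenth) = 6; half = 16; eighth note = 4; dotted eighth = 6; thirty-second tied to sixteenth (thirty-second + sixteenth) = 3; dotted quarter note = 12; half tied to quarter (half + quarter) = 24.
Altogether 4 + 2 + 4 + 6 + 16 + 4 + 6 + 3 + 12 + 24 = 81.
81 ÷ 40 = 2 complete bars with 1 left over.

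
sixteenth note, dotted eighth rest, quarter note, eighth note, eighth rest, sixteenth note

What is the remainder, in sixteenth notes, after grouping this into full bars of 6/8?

One bar of 6/8 = 12 sixteenth notes.
Each duration in sixteenth notes: sixteenth note = 1; dotted eighth rest = 3; quarter note = 4; eighth note = 2; eighth rest = 2; sixteenth note = 1.
Adding: 1 + 3 + 4 + 2 + 2 + 1 = 13.
13 ÷ 12 = 1 complete bar with 1 sixteenth note remaining.

1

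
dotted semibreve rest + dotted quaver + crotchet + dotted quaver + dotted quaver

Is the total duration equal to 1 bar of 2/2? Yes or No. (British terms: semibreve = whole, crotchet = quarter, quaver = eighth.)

No

One bar of 2/2 = 16 sixteenth notes.
In sixteenth notes: dotted semibreve rest = 24; dotted quaver = 3; crotchet = 4; dotted quaver = 3; dotted quaver = 3.
Adding: 24 + 3 + 4 + 3 + 3 = 37.
37 exceeds 16, so the answer is No.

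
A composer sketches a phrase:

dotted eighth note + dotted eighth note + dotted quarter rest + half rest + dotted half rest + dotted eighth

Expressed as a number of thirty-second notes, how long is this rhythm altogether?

70

In thirty-second notes: dotted eighth note = 6; dotted eighth note = 6; dotted quarter rest = 12; half rest = 16; dotted half rest = 24; dotted eighth = 6.
Total: 6 + 6 + 12 + 16 + 24 + 6 = 70 thirty-second notes.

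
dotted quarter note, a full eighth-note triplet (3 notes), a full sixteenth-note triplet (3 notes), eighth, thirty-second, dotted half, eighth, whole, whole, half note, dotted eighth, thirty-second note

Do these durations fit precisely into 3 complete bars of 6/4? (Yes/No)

One bar of 6/4 = 48 thirty-second notes, so 3 bars = 144.
Convert each value to thirty-second notes: dotted quarter note = 12; a full eighth-note triplet (3 notes) (three triplet eighths span one quarter) = 8; a full sixteenth-note triplet (3 notes) (three triplet sixteenths span one eighth) = 4; eighth = 4; thirty-second = 1; dotted half = 24; eighth = 4; whole = 32; whole = 32; half note = 16; dotted eighth = 6; thirty-second note = 1.
Sum: 12 + 8 + 4 + 4 + 1 + 24 + 4 + 32 + 32 + 16 + 6 + 1 = 144.
144 equals 144, so the answer is Yes.

Yes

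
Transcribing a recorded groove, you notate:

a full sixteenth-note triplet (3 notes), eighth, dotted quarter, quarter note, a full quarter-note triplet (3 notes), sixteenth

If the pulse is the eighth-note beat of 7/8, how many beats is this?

One eighth-note beat = 2 sixteenth notes.
In sixteenth notes: a full sixteenth-note triplet (3 notes) (three triplet sixteenths span one eighth) = 2; eighth = 2; dotted quarter = 6; quarter note = 4; a full quarter-note triplet (3 notes) (three triplet quarters span one half) = 8; sixteenth = 1.
Total: 2 + 2 + 6 + 4 + 8 + 1 = 23.
23 ÷ 2 = 11.5 beats.

11.5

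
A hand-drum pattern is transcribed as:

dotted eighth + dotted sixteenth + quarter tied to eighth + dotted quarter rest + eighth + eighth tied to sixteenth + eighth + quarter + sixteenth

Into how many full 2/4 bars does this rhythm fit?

One bar of 2/4 = 16 thirty-second notes.
In thirty-second notes: dotted eighth = 6; dotted sixteenth = 3; quarter tied to eighth (quarter + eighth) = 12; dotted quarter rest = 12; eighth = 4; eighth tied to sixteenth (eighth + sixteenth) = 6; eighth = 4; quarter = 8; sixteenth = 2.
Altogether 6 + 3 + 12 + 12 + 4 + 6 + 4 + 8 + 2 = 57.
57 ÷ 16 = 3 complete bars with 9 left over.

3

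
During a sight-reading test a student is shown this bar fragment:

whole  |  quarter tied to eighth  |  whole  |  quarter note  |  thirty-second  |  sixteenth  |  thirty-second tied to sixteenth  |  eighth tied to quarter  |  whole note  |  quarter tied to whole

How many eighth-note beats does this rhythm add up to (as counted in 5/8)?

One eighth-note beat = 4 thirty-second notes.
Convert each value to thirty-second notes: whole = 32; quarter tied to eighth (quarter + eighth) = 12; whole = 32; quarter note = 8; thirty-second = 1; sixteenth = 2; thirty-second tied to sixteenth (thirty-second + sixteenth) = 3; eighth tied to quarter (eighth + quarter) = 12; whole note = 32; quarter tied to whole (quarter + whole) = 40.
Sum: 32 + 12 + 32 + 8 + 1 + 2 + 3 + 12 + 32 + 40 = 174.
174 ÷ 4 = 43.5 beats.

43.5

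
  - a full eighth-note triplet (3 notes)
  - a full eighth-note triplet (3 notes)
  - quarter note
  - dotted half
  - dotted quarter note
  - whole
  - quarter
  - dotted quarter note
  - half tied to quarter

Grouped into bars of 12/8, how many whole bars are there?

2

One bar of 12/8 = 12 eighth notes.
Each duration in eighth notes: a full eighth-note triplet (3 notes) (three triplet eighths span one quarter) = 2; a full eighth-note triplet (3 notes) (three triplet eighths span one quarter) = 2; quarter note = 2; dotted half = 6; dotted quarter note = 3; whole = 8; quarter = 2; dotted quarter note = 3; half tied to quarter (half + quarter) = 6.
Sum: 2 + 2 + 2 + 6 + 3 + 8 + 2 + 3 + 6 = 34.
34 ÷ 12 = 2 complete bars with 10 left over.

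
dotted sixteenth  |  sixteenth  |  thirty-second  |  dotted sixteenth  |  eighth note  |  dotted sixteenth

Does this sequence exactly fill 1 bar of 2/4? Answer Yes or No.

One bar of 2/4 = 16 thirty-second notes.
In thirty-second notes: dotted sixteenth = 3; sixteenth = 2; thirty-second = 1; dotted sixteenth = 3; eighth note = 4; dotted sixteenth = 3.
Total: 3 + 2 + 1 + 3 + 4 + 3 = 16.
16 equals 16, so the answer is Yes.

Yes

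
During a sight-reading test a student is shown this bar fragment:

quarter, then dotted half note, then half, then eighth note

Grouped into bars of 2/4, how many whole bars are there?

One bar of 2/4 = 4 eighth notes.
In eighth notes: quarter = 2; dotted half note = 6; half = 4; eighth note = 1.
Altogether 2 + 6 + 4 + 1 = 13.
13 ÷ 4 = 3 complete bars with 1 left over.

3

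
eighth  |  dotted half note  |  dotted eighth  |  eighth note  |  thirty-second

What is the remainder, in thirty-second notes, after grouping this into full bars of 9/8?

3

One bar of 9/8 = 36 thirty-second notes.
Express everything in thirty-second notes: eighth = 4; dotted half note = 24; dotted eighth = 6; eighth note = 4; thirty-second = 1.
Total: 4 + 24 + 6 + 4 + 1 = 39.
39 ÷ 36 = 1 complete bar with 3 thirty-second notes remaining.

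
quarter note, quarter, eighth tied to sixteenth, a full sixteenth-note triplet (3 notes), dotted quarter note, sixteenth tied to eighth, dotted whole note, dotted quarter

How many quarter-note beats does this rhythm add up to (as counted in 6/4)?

13

One quarter-note beat = 4 sixteenth notes.
Convert each value to sixteenth notes: quarter note = 4; quarter = 4; eighth tied to sixteenth (eighth + sixteenth) = 3; a full sixteenth-note triplet (3 notes) (three triplet sixteenths span one eighth) = 2; dotted quarter note = 6; sixteenth tied to eighth (sixteenth + eighth) = 3; dotted whole note = 24; dotted quarter = 6.
Adding: 4 + 4 + 3 + 2 + 6 + 3 + 24 + 6 = 52.
52 ÷ 4 = 13 beats.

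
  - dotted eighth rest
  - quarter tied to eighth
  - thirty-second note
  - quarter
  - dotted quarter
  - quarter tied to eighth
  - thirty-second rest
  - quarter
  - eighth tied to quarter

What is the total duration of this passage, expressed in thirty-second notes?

72

In thirty-second notes: dotted eighth rest = 6; quarter tied to eighth (quarter + eighth) = 12; thirty-second note = 1; quarter = 8; dotted quarter = 12; quarter tied to eighth (quarter + eighth) = 12; thirty-second rest = 1; quarter = 8; eighth tied to quarter (eighth + quarter) = 12.
Altogether 6 + 12 + 1 + 8 + 12 + 12 + 1 + 8 + 12 = 72 thirty-second notes.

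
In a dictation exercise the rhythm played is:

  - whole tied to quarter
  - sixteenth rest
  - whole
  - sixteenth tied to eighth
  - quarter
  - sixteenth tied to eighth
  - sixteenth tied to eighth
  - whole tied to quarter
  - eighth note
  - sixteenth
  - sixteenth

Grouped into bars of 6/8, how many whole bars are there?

6

One bar of 6/8 = 12 sixteenth notes.
Convert each value to sixteenth notes: whole tied to quarter (whole + quarter) = 20; sixteenth rest = 1; whole = 16; sixteenth tied to eighth (sixteenth + eighth) = 3; quarter = 4; sixteenth tied to eighth (sixteenth + eighth) = 3; sixteenth tied to eighth (sixteenth + eighth) = 3; whole tied to quarter (whole + quarter) = 20; eighth note = 2; sixteenth = 1; sixteenth = 1.
Sum: 20 + 1 + 16 + 3 + 4 + 3 + 3 + 20 + 2 + 1 + 1 = 74.
74 ÷ 12 = 6 complete bars with 2 left over.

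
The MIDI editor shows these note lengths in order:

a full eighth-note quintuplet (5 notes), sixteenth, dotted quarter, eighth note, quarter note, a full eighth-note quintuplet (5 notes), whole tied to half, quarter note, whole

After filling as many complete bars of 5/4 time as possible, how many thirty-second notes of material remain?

One bar of 5/4 = 20 sixteenth notes.
In sixteenth notes: a full eighth-note quintuplet (5 notes) (five quintuplet eighths span one half) = 8; sixteenth = 1; dotted quarter = 6; eighth note = 2; quarter note = 4; a full eighth-note quintuplet (5 notes) (five quintuplet eighths span one half) = 8; whole tied to half (whole + half) = 24; quarter note = 4; whole = 16.
Adding: 8 + 1 + 6 + 2 + 4 + 8 + 24 + 4 + 16 = 73.
73 ÷ 20 = 3 complete bars with 13 sixteenth notes remaining = 26 thirty-second notes.

26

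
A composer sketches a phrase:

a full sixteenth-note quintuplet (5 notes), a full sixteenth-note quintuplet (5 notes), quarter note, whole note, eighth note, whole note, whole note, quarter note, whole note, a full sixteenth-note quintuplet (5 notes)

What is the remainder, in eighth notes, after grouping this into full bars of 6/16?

One bar of 6/16 = 3 eighth notes.
Working in eighth notes: a full sixteenth-note quintuplet (5 notes) (five quintuplet sixteenths span one quarter) = 2; a full sixteenth-note quintuplet (5 notes) (five quintuplet sixteenths span one quarter) = 2; quarter note = 2; whole note = 8; eighth note = 1; whole note = 8; whole note = 8; quarter note = 2; whole note = 8; a full sixteenth-note quintuplet (5 notes) (five quintuplet sixteenths span one quarter) = 2.
Adding: 2 + 2 + 2 + 8 + 1 + 8 + 8 + 2 + 8 + 2 = 43.
43 ÷ 3 = 14 complete bars with 1 eighth note remaining.

1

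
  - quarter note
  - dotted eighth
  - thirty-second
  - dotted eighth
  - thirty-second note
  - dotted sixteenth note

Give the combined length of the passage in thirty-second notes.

25

Express everything in thirty-second notes: quarter note = 8; dotted eighth = 6; thirty-second = 1; dotted eighth = 6; thirty-second note = 1; dotted sixteenth note = 3.
Sum: 8 + 6 + 1 + 6 + 1 + 3 = 25 thirty-second notes.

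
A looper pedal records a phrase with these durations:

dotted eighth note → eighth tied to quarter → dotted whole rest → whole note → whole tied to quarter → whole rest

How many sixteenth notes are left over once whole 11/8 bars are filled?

19

One bar of 11/8 = 22 sixteenth notes.
Convert each value to sixteenth notes: dotted eighth note = 3; eighth tied to quarter (eighth + quarter) = 6; dotted whole rest = 24; whole note = 16; whole tied to quarter (whole + quarter) = 20; whole rest = 16.
Total: 3 + 6 + 24 + 16 + 20 + 16 = 85.
85 ÷ 22 = 3 complete bars with 19 sixteenth notes remaining.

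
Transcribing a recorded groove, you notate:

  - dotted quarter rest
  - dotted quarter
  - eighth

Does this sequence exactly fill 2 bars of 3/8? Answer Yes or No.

One bar of 3/8 = 3 eighth notes, so 2 bars = 6.
In eighth notes: dotted quarter rest = 3; dotted quarter = 3; eighth = 1.
Adding: 3 + 3 + 1 = 7.
7 exceeds 6, so the answer is No.

No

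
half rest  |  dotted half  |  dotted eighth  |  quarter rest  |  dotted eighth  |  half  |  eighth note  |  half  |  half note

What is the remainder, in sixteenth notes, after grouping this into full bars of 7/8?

0

One bar of 7/8 = 14 sixteenth notes.
Convert each value to sixteenth notes: half rest = 8; dotted half = 12; dotted eighth = 3; quarter rest = 4; dotted eighth = 3; half = 8; eighth note = 2; half = 8; half note = 8.
Sum: 8 + 12 + 3 + 4 + 3 + 8 + 2 + 8 + 8 = 56.
56 ÷ 14 = 4 complete bars with 0 sixteenth notes remaining.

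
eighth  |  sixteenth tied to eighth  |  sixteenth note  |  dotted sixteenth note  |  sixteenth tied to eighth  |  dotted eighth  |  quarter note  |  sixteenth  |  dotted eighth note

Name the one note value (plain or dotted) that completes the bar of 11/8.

thirty-second note

The bar of 11/8 = 44 thirty-second notes.
In thirty-second notes: eighth = 4; sixteenth tied to eighth (sixteenth + eighth) = 6; sixteenth note = 2; dotted sixteenth note = 3; sixteenth tied to eighth (sixteenth + eighth) = 6; dotted eighth = 6; quarter note = 8; sixteenth = 2; dotted eighth note = 6.
Total: 4 + 6 + 2 + 3 + 6 + 6 + 8 + 2 + 6 = 43.
Remaining: 44 − 43 = 1 thirty-second note, which is a thirty-second note.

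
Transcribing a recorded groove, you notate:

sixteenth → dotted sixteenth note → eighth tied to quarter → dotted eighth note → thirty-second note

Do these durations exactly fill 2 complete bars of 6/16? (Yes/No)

Yes

One bar of 6/16 = 12 thirty-second notes, so 2 bars = 24.
Convert each value to thirty-second notes: sixteenth = 2; dotted sixteenth note = 3; eighth tied to quarter (eighth + quarter) = 12; dotted eighth note = 6; thirty-second note = 1.
Adding: 2 + 3 + 12 + 6 + 1 = 24.
24 equals 24, so the answer is Yes.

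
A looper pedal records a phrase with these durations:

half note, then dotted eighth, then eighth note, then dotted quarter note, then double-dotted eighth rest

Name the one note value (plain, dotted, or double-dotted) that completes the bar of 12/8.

The bar of 12/8 = 48 thirty-second notes.
Express everything in thirty-second notes: half note = 16; dotted eighth = 6; eighth note = 4; dotted quarter note = 12; double-dotted eighth rest = 7.
Adding: 16 + 6 + 4 + 12 + 7 = 45.
Remaining: 48 − 45 = 3 thirty-second notes, which is a dotted sixteenth note.

dotted sixteenth note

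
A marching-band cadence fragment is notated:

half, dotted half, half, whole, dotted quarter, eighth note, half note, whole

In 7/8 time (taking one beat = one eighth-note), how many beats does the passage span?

One eighth-note beat = 2 sixteenth notes.
In sixteenth notes: half = 8; dotted half = 12; half = 8; whole = 16; dotted quarter = 6; eighth note = 2; half note = 8; whole = 16.
Adding: 8 + 12 + 8 + 16 + 6 + 2 + 8 + 16 = 76.
76 ÷ 2 = 38 beats.

38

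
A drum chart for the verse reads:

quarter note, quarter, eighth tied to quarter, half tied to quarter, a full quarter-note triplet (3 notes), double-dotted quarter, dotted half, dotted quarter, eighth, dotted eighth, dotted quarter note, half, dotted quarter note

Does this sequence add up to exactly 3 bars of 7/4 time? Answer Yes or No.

Yes

One bar of 7/4 = 28 sixteenth notes, so 3 bars = 84.
In sixteenth notes: quarter note = 4; quarter = 4; eighth tied to quarter (eighth + quarter) = 6; half tied to quarter (half + quarter) = 12; a full quarter-note triplet (3 notes) (three triplet quarters span one half) = 8; double-dotted quarter = 7; dotted half = 12; dotted quarter = 6; eighth = 2; dotted eighth = 3; dotted quarter note = 6; half = 8; dotted quarter note = 6.
Sum: 4 + 4 + 6 + 12 + 8 + 7 + 12 + 6 + 2 + 3 + 6 + 8 + 6 = 84.
84 equals 84, so the answer is Yes.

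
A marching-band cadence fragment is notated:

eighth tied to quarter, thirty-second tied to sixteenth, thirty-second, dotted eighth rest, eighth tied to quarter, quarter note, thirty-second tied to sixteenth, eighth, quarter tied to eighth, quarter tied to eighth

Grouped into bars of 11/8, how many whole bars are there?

One bar of 11/8 = 44 thirty-second notes.
Each duration in thirty-second notes: eighth tied to quarter (eighth + quarter) = 12; thirty-second tied to sixteenth (thirty-second + sixteenth) = 3; thirty-second = 1; dotted eighth rest = 6; eighth tied to quarter (eighth + quarter) = 12; quarter note = 8; thirty-second tied to sixteenth (thirty-second + sixteenth) = 3; eighth = 4; quarter tied to eighth (quarter + eighth) = 12; quarter tied to eighth (quarter + eighth) = 12.
Adding: 12 + 3 + 1 + 6 + 12 + 8 + 3 + 4 + 12 + 12 = 73.
73 ÷ 44 = 1 complete bar with 29 left over.

1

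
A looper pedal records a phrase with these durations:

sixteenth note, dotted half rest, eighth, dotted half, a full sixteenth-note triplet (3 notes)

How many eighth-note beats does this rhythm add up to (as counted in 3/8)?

14.5

One eighth-note beat = 2 sixteenth notes.
Express everything in sixteenth notes: sixteenth note = 1; dotted half rest = 12; eighth = 2; dotted half = 12; a full sixteenth-note triplet (3 notes) (three triplet sixteenths span one eighth) = 2.
Sum: 1 + 12 + 2 + 12 + 2 = 29.
29 ÷ 2 = 14.5 beats.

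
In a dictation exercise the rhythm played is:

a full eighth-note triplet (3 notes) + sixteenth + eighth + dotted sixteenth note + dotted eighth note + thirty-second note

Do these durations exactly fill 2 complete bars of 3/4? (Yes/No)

One bar of 3/4 = 24 thirty-second notes, so 2 bars = 48.
In thirty-second notes: a full eighth-note triplet (3 notes) (three triplet eighths span one quarter) = 8; sixteenth = 2; eighth = 4; dotted sixteenth note = 3; dotted eighth note = 6; thirty-second note = 1.
Sum: 8 + 2 + 4 + 3 + 6 + 1 = 24.
24 falls short of 48, so the answer is No.

No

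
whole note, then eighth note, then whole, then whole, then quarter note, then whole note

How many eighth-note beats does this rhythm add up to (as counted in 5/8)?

35

One eighth-note beat = 2 sixteenth notes.
Express everything in sixteenth notes: whole note = 16; eighth note = 2; whole = 16; whole = 16; quarter note = 4; whole note = 16.
Altogether 16 + 2 + 16 + 16 + 4 + 16 = 70.
70 ÷ 2 = 35 beats.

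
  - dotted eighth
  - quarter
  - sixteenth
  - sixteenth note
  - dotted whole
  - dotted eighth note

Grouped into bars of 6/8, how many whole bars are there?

One bar of 6/8 = 12 sixteenth notes.
Convert each value to sixteenth notes: dotted eighth = 3; quarter = 4; sixteenth = 1; sixteenth note = 1; dotted whole = 24; dotted eighth note = 3.
Altogether 3 + 4 + 1 + 1 + 24 + 3 = 36.
36 ÷ 12 = 3 complete bars with 0 left over.

3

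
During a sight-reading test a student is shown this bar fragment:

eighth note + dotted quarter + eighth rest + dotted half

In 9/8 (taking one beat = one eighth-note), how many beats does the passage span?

One eighth-note beat = 2 sixteenth notes.
In sixteenth notes: eighth note = 2; dotted quarter = 6; eighth rest = 2; dotted half = 12.
Total: 2 + 6 + 2 + 12 = 22.
22 ÷ 2 = 11 beats.

11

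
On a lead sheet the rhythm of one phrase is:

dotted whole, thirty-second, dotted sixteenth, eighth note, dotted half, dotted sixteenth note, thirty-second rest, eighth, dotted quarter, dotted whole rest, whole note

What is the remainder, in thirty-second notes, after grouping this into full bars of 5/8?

0

One bar of 5/8 = 20 thirty-second notes.
Convert each value to thirty-second notes: dotted whole = 48; thirty-second = 1; dotted sixteenth = 3; eighth note = 4; dotted half = 24; dotted sixteenth note = 3; thirty-second rest = 1; eighth = 4; dotted quarter = 12; dotted whole rest = 48; whole note = 32.
Adding: 48 + 1 + 3 + 4 + 24 + 3 + 1 + 4 + 12 + 48 + 32 = 180.
180 ÷ 20 = 9 complete bars with 0 thirty-second notes remaining.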